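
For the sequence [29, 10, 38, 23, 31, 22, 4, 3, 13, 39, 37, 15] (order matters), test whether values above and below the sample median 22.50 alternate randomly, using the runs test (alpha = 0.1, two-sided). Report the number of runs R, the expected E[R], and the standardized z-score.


Step 1: Compute median = 22.50; label A = above, B = below.
Labels in order: ABAAABBBBAAB  (n_A = 6, n_B = 6)
Step 2: Count runs R = 6.
Step 3: Under H0 (random ordering), E[R] = 2*n_A*n_B/(n_A+n_B) + 1 = 2*6*6/12 + 1 = 7.0000.
        Var[R] = 2*n_A*n_B*(2*n_A*n_B - n_A - n_B) / ((n_A+n_B)^2 * (n_A+n_B-1)) = 4320/1584 = 2.7273.
        SD[R] = 1.6514.
Step 4: Continuity-corrected z = (R + 0.5 - E[R]) / SD[R] = (6 + 0.5 - 7.0000) / 1.6514 = -0.3028.
Step 5: Two-sided p-value via normal approximation = 2*(1 - Phi(|z|)) = 0.762069.
Step 6: alpha = 0.1. fail to reject H0.

R = 6, z = -0.3028, p = 0.762069, fail to reject H0.


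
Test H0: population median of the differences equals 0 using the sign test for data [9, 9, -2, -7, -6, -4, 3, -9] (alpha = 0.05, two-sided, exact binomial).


Step 1: Discard zero differences. Original n = 8; n_eff = number of nonzero differences = 8.
Nonzero differences (with sign): +9, +9, -2, -7, -6, -4, +3, -9
Step 2: Count signs: positive = 3, negative = 5.
Step 3: Under H0: P(positive) = 0.5, so the number of positives S ~ Bin(8, 0.5).
Step 4: Two-sided exact p-value = sum of Bin(8,0.5) probabilities at or below the observed probability = 0.726562.
Step 5: alpha = 0.05. fail to reject H0.

n_eff = 8, pos = 3, neg = 5, p = 0.726562, fail to reject H0.


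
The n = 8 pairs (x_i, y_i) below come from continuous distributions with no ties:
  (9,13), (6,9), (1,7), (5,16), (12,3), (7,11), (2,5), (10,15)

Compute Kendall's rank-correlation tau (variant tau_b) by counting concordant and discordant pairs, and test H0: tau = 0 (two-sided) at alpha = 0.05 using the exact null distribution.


Step 1: Enumerate the 28 unordered pairs (i,j) with i<j and classify each by sign(x_j-x_i) * sign(y_j-y_i).
  (1,2):dx=-3,dy=-4->C; (1,3):dx=-8,dy=-6->C; (1,4):dx=-4,dy=+3->D; (1,5):dx=+3,dy=-10->D
  (1,6):dx=-2,dy=-2->C; (1,7):dx=-7,dy=-8->C; (1,8):dx=+1,dy=+2->C; (2,3):dx=-5,dy=-2->C
  (2,4):dx=-1,dy=+7->D; (2,5):dx=+6,dy=-6->D; (2,6):dx=+1,dy=+2->C; (2,7):dx=-4,dy=-4->C
  (2,8):dx=+4,dy=+6->C; (3,4):dx=+4,dy=+9->C; (3,5):dx=+11,dy=-4->D; (3,6):dx=+6,dy=+4->C
  (3,7):dx=+1,dy=-2->D; (3,8):dx=+9,dy=+8->C; (4,5):dx=+7,dy=-13->D; (4,6):dx=+2,dy=-5->D
  (4,7):dx=-3,dy=-11->C; (4,8):dx=+5,dy=-1->D; (5,6):dx=-5,dy=+8->D; (5,7):dx=-10,dy=+2->D
  (5,8):dx=-2,dy=+12->D; (6,7):dx=-5,dy=-6->C; (6,8):dx=+3,dy=+4->C; (7,8):dx=+8,dy=+10->C
Step 2: C = 16, D = 12, total pairs = 28.
Step 3: tau = (C - D)/(n(n-1)/2) = (16 - 12)/28 = 0.142857.
Step 4: Exact two-sided p-value (enumerate n! = 40320 permutations of y under H0): p = 0.719544.
Step 5: alpha = 0.05. fail to reject H0.

tau_b = 0.1429 (C=16, D=12), p = 0.719544, fail to reject H0.


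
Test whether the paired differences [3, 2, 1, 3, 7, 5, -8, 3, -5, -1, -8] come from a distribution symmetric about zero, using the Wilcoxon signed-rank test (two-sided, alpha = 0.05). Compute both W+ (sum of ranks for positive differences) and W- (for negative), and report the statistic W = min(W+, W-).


Step 1: Drop any zero differences (none here) and take |d_i|.
|d| = [3, 2, 1, 3, 7, 5, 8, 3, 5, 1, 8]
Step 2: Midrank |d_i| (ties get averaged ranks).
ranks: |3|->5, |2|->3, |1|->1.5, |3|->5, |7|->9, |5|->7.5, |8|->10.5, |3|->5, |5|->7.5, |1|->1.5, |8|->10.5
Step 3: Attach original signs; sum ranks with positive sign and with negative sign.
W+ = 5 + 3 + 1.5 + 5 + 9 + 7.5 + 5 = 36
W- = 10.5 + 7.5 + 1.5 + 10.5 = 30
(Check: W+ + W- = 66 should equal n(n+1)/2 = 66.)
Step 4: Test statistic W = min(W+, W-) = 30.
Step 5: Ties in |d|, so use the tie-corrected normal approximation.
        E[W] = n(n+1)/4 = 11*12/4 = 33.
        Tie groups: |d|=1 (t=2), |d|=3 (t=3), |d|=5 (t=2), |d|=8 (t=2); sum(t^3 - t) = 42.
        Var[W] = n(n+1)(2n+1)/24 - sum(t^3-t)/48 = 3036/24 - 42/48 = 125.625.
        z = (W - E[W]) / sqrt(Var[W]) = (30 - 33) / 11.2083 = -0.2677.
        Two-sided p = 2*Phi(z) = 0.788961.
Step 6: alpha = 0.05. fail to reject H0.

W+ = 36, W- = 30, W = min = 30, p = 0.788961, fail to reject H0.


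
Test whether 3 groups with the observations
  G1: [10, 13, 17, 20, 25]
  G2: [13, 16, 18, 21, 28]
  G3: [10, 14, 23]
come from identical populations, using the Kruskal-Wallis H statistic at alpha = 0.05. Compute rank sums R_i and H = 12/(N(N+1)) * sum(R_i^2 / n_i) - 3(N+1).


Step 1: Combine all N = 13 observations and assign midranks.
sorted (value, group, rank): (10,G1,1.5), (10,G3,1.5), (13,G1,3.5), (13,G2,3.5), (14,G3,5), (16,G2,6), (17,G1,7), (18,G2,8), (20,G1,9), (21,G2,10), (23,G3,11), (25,G1,12), (28,G2,13)
Step 2: Sum ranks within each group.
R_1 = 33 (n_1 = 5)
R_2 = 40.5 (n_2 = 5)
R_3 = 17.5 (n_3 = 3)
Step 3: H = 12/(N(N+1)) * sum(R_i^2/n_i) - 3(N+1)
     = 12/(13*14) * (33^2/5 + 40.5^2/5 + 17.5^2/3) - 3*14
     = 0.065934 * 647.933 - 42
     = 0.720879.
Step 4: Ties present; correction factor C = 1 - 12/(13^3 - 13) = 0.994505. Corrected H = 0.720879 / 0.994505 = 0.724862.
Step 5: Under H0, H ~ chi^2(2); p-value = 0.695982.
Step 6: alpha = 0.05. fail to reject H0.

H = 0.7249, df = 2, p = 0.695982, fail to reject H0.


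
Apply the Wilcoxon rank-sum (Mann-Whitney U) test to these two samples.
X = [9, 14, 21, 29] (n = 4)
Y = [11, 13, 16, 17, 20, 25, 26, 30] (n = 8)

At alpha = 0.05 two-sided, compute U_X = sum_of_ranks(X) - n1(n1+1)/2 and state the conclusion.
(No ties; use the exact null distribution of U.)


Step 1: Combine and sort all 12 observations; assign midranks.
sorted (value, group): (9,X), (11,Y), (13,Y), (14,X), (16,Y), (17,Y), (20,Y), (21,X), (25,Y), (26,Y), (29,X), (30,Y)
ranks: 9->1, 11->2, 13->3, 14->4, 16->5, 17->6, 20->7, 21->8, 25->9, 26->10, 29->11, 30->12
Step 2: Rank sum for X: R1 = 1 + 4 + 8 + 11 = 24.
Step 3: U_X = R1 - n1(n1+1)/2 = 24 - 4*5/2 = 24 - 10 = 14.
       U_Y = n1*n2 - U_X = 32 - 14 = 18.
Step 4: No ties, so the exact null distribution of U (based on enumerating the C(12,4) = 495 equally likely rank assignments) gives the two-sided p-value.
Step 5: p-value = 0.808081; compare to alpha = 0.05. fail to reject H0.

U_X = 14, p = 0.808081, fail to reject H0 at alpha = 0.05.


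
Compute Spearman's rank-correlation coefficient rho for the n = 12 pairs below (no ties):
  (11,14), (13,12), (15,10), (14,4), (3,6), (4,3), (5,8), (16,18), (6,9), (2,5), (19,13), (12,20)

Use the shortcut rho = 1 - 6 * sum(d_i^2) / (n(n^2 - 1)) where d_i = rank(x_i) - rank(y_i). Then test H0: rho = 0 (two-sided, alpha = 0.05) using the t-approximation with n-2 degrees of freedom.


Step 1: Rank x and y separately (midranks; no ties here).
rank(x): 11->6, 13->8, 15->10, 14->9, 3->2, 4->3, 5->4, 16->11, 6->5, 2->1, 19->12, 12->7
rank(y): 14->10, 12->8, 10->7, 4->2, 6->4, 3->1, 8->5, 18->11, 9->6, 5->3, 13->9, 20->12
Step 2: d_i = R_x(i) - R_y(i); compute d_i^2.
  (6-10)^2=16, (8-8)^2=0, (10-7)^2=9, (9-2)^2=49, (2-4)^2=4, (3-1)^2=4, (4-5)^2=1, (11-11)^2=0, (5-6)^2=1, (1-3)^2=4, (12-9)^2=9, (7-12)^2=25
sum(d^2) = 122.
Step 3: rho = 1 - 6*122 / (12*(12^2 - 1)) = 1 - 732/1716 = 0.573427.
Step 4: Under H0, t = rho * sqrt((n-2)/(1-rho^2)) = 2.2134 ~ t(10).
Step 5: Two-sided p-value from the t-distribution with 10 df = 0.051266.
Step 6: alpha = 0.05. fail to reject H0.

rho = 0.5734, p = 0.051266, fail to reject H0 at alpha = 0.05.


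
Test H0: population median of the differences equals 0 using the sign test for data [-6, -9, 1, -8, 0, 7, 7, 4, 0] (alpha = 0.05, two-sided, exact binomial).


Step 1: Discard zero differences. Original n = 9; n_eff = number of nonzero differences = 7.
Nonzero differences (with sign): -6, -9, +1, -8, +7, +7, +4
Step 2: Count signs: positive = 4, negative = 3.
Step 3: Under H0: P(positive) = 0.5, so the number of positives S ~ Bin(7, 0.5).
Step 4: Two-sided exact p-value = sum of Bin(7,0.5) probabilities at or below the observed probability = 1.000000.
Step 5: alpha = 0.05. fail to reject H0.

n_eff = 7, pos = 4, neg = 3, p = 1.000000, fail to reject H0.


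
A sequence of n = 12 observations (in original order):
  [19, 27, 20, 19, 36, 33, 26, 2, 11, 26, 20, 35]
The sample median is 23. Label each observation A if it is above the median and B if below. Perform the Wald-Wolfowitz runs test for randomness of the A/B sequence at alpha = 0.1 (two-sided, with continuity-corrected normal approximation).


Step 1: Compute median = 23; label A = above, B = below.
Labels in order: BABBAAABBABA  (n_A = 6, n_B = 6)
Step 2: Count runs R = 8.
Step 3: Under H0 (random ordering), E[R] = 2*n_A*n_B/(n_A+n_B) + 1 = 2*6*6/12 + 1 = 7.0000.
        Var[R] = 2*n_A*n_B*(2*n_A*n_B - n_A - n_B) / ((n_A+n_B)^2 * (n_A+n_B-1)) = 4320/1584 = 2.7273.
        SD[R] = 1.6514.
Step 4: Continuity-corrected z = (R - 0.5 - E[R]) / SD[R] = (8 - 0.5 - 7.0000) / 1.6514 = 0.3028.
Step 5: Two-sided p-value via normal approximation = 2*(1 - Phi(|z|)) = 0.762069.
Step 6: alpha = 0.1. fail to reject H0.

R = 8, z = 0.3028, p = 0.762069, fail to reject H0.


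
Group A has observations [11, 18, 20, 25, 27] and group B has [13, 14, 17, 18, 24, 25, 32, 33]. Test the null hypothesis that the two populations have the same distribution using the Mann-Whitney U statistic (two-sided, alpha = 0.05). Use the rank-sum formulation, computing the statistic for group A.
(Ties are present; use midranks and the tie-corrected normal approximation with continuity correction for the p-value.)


Step 1: Combine and sort all 13 observations; assign midranks.
sorted (value, group): (11,X), (13,Y), (14,Y), (17,Y), (18,X), (18,Y), (20,X), (24,Y), (25,X), (25,Y), (27,X), (32,Y), (33,Y)
ranks: 11->1, 13->2, 14->3, 17->4, 18->5.5, 18->5.5, 20->7, 24->8, 25->9.5, 25->9.5, 27->11, 32->12, 33->13
Step 2: Rank sum for X: R1 = 1 + 5.5 + 7 + 9.5 + 11 = 34.
Step 3: U_X = R1 - n1(n1+1)/2 = 34 - 5*6/2 = 34 - 15 = 19.
       U_Y = n1*n2 - U_X = 40 - 19 = 21.
Step 4: Ties are present, so use the tie-corrected normal approximation (with continuity correction) for the p-value.
Step 5: p-value = 0.941492; compare to alpha = 0.05. fail to reject H0.

U_X = 19, p = 0.941492, fail to reject H0 at alpha = 0.05.


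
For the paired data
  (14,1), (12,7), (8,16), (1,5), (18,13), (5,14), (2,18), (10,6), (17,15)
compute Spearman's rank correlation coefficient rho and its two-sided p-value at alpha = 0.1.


Step 1: Rank x and y separately (midranks; no ties here).
rank(x): 14->7, 12->6, 8->4, 1->1, 18->9, 5->3, 2->2, 10->5, 17->8
rank(y): 1->1, 7->4, 16->8, 5->2, 13->5, 14->6, 18->9, 6->3, 15->7
Step 2: d_i = R_x(i) - R_y(i); compute d_i^2.
  (7-1)^2=36, (6-4)^2=4, (4-8)^2=16, (1-2)^2=1, (9-5)^2=16, (3-6)^2=9, (2-9)^2=49, (5-3)^2=4, (8-7)^2=1
sum(d^2) = 136.
Step 3: rho = 1 - 6*136 / (9*(9^2 - 1)) = 1 - 816/720 = -0.133333.
Step 4: Under H0, t = rho * sqrt((n-2)/(1-rho^2)) = -0.3559 ~ t(7).
Step 5: Two-sided p-value from the t-distribution with 7 df = 0.732368.
Step 6: alpha = 0.1. fail to reject H0.

rho = -0.1333, p = 0.732368, fail to reject H0 at alpha = 0.1.


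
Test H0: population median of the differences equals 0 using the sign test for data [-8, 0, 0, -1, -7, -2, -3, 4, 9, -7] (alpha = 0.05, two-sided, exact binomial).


Step 1: Discard zero differences. Original n = 10; n_eff = number of nonzero differences = 8.
Nonzero differences (with sign): -8, -1, -7, -2, -3, +4, +9, -7
Step 2: Count signs: positive = 2, negative = 6.
Step 3: Under H0: P(positive) = 0.5, so the number of positives S ~ Bin(8, 0.5).
Step 4: Two-sided exact p-value = sum of Bin(8,0.5) probabilities at or below the observed probability = 0.289062.
Step 5: alpha = 0.05. fail to reject H0.

n_eff = 8, pos = 2, neg = 6, p = 0.289062, fail to reject H0.


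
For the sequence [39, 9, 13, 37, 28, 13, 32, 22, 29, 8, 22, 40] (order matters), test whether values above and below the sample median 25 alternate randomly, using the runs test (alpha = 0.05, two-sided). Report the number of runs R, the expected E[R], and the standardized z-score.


Step 1: Compute median = 25; label A = above, B = below.
Labels in order: ABBAABABABBA  (n_A = 6, n_B = 6)
Step 2: Count runs R = 9.
Step 3: Under H0 (random ordering), E[R] = 2*n_A*n_B/(n_A+n_B) + 1 = 2*6*6/12 + 1 = 7.0000.
        Var[R] = 2*n_A*n_B*(2*n_A*n_B - n_A - n_B) / ((n_A+n_B)^2 * (n_A+n_B-1)) = 4320/1584 = 2.7273.
        SD[R] = 1.6514.
Step 4: Continuity-corrected z = (R - 0.5 - E[R]) / SD[R] = (9 - 0.5 - 7.0000) / 1.6514 = 0.9083.
Step 5: Two-sided p-value via normal approximation = 2*(1 - Phi(|z|)) = 0.363722.
Step 6: alpha = 0.05. fail to reject H0.

R = 9, z = 0.9083, p = 0.363722, fail to reject H0.


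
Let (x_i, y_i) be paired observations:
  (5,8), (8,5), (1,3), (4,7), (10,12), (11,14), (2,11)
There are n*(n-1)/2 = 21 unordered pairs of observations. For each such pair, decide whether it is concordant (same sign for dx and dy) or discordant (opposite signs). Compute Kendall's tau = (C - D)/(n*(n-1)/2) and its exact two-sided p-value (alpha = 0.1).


Step 1: Enumerate the 21 unordered pairs (i,j) with i<j and classify each by sign(x_j-x_i) * sign(y_j-y_i).
  (1,2):dx=+3,dy=-3->D; (1,3):dx=-4,dy=-5->C; (1,4):dx=-1,dy=-1->C; (1,5):dx=+5,dy=+4->C
  (1,6):dx=+6,dy=+6->C; (1,7):dx=-3,dy=+3->D; (2,3):dx=-7,dy=-2->C; (2,4):dx=-4,dy=+2->D
  (2,5):dx=+2,dy=+7->C; (2,6):dx=+3,dy=+9->C; (2,7):dx=-6,dy=+6->D; (3,4):dx=+3,dy=+4->C
  (3,5):dx=+9,dy=+9->C; (3,6):dx=+10,dy=+11->C; (3,7):dx=+1,dy=+8->C; (4,5):dx=+6,dy=+5->C
  (4,6):dx=+7,dy=+7->C; (4,7):dx=-2,dy=+4->D; (5,6):dx=+1,dy=+2->C; (5,7):dx=-8,dy=-1->C
  (6,7):dx=-9,dy=-3->C
Step 2: C = 16, D = 5, total pairs = 21.
Step 3: tau = (C - D)/(n(n-1)/2) = (16 - 5)/21 = 0.523810.
Step 4: Exact two-sided p-value (enumerate n! = 5040 permutations of y under H0): p = 0.136111.
Step 5: alpha = 0.1. fail to reject H0.

tau_b = 0.5238 (C=16, D=5), p = 0.136111, fail to reject H0.


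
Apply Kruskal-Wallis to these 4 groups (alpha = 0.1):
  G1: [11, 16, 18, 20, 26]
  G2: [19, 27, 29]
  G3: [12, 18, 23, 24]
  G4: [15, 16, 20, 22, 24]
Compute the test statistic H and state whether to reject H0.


Step 1: Combine all N = 17 observations and assign midranks.
sorted (value, group, rank): (11,G1,1), (12,G3,2), (15,G4,3), (16,G1,4.5), (16,G4,4.5), (18,G1,6.5), (18,G3,6.5), (19,G2,8), (20,G1,9.5), (20,G4,9.5), (22,G4,11), (23,G3,12), (24,G3,13.5), (24,G4,13.5), (26,G1,15), (27,G2,16), (29,G2,17)
Step 2: Sum ranks within each group.
R_1 = 36.5 (n_1 = 5)
R_2 = 41 (n_2 = 3)
R_3 = 34 (n_3 = 4)
R_4 = 41.5 (n_4 = 5)
Step 3: H = 12/(N(N+1)) * sum(R_i^2/n_i) - 3(N+1)
     = 12/(17*18) * (36.5^2/5 + 41^2/3 + 34^2/4 + 41.5^2/5) - 3*18
     = 0.039216 * 1460.23 - 54
     = 3.264052.
Step 4: Ties present; correction factor C = 1 - 24/(17^3 - 17) = 0.995098. Corrected H = 3.264052 / 0.995098 = 3.280131.
Step 5: Under H0, H ~ chi^2(3); p-value = 0.350418.
Step 6: alpha = 0.1. fail to reject H0.

H = 3.2801, df = 3, p = 0.350418, fail to reject H0.


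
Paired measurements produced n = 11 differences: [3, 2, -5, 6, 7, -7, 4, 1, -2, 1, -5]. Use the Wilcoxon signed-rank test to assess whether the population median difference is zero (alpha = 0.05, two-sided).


Step 1: Drop any zero differences (none here) and take |d_i|.
|d| = [3, 2, 5, 6, 7, 7, 4, 1, 2, 1, 5]
Step 2: Midrank |d_i| (ties get averaged ranks).
ranks: |3|->5, |2|->3.5, |5|->7.5, |6|->9, |7|->10.5, |7|->10.5, |4|->6, |1|->1.5, |2|->3.5, |1|->1.5, |5|->7.5
Step 3: Attach original signs; sum ranks with positive sign and with negative sign.
W+ = 5 + 3.5 + 9 + 10.5 + 6 + 1.5 + 1.5 = 37
W- = 7.5 + 10.5 + 3.5 + 7.5 = 29
(Check: W+ + W- = 66 should equal n(n+1)/2 = 66.)
Step 4: Test statistic W = min(W+, W-) = 29.
Step 5: Ties in |d|, so use the tie-corrected normal approximation.
        E[W] = n(n+1)/4 = 11*12/4 = 33.
        Tie groups: |d|=1 (t=2), |d|=2 (t=2), |d|=5 (t=2), |d|=7 (t=2); sum(t^3 - t) = 24.
        Var[W] = n(n+1)(2n+1)/24 - sum(t^3-t)/48 = 3036/24 - 24/48 = 126.
        z = (W - E[W]) / sqrt(Var[W]) = (29 - 33) / 11.2250 = -0.3563.
        Two-sided p = 2*Phi(z) = 0.721580.
Step 6: alpha = 0.05. fail to reject H0.

W+ = 37, W- = 29, W = min = 29, p = 0.721580, fail to reject H0.


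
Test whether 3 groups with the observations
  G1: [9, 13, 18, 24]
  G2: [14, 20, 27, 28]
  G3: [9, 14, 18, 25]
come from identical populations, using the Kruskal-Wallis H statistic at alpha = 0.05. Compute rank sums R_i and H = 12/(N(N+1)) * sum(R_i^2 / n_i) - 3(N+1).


Step 1: Combine all N = 12 observations and assign midranks.
sorted (value, group, rank): (9,G1,1.5), (9,G3,1.5), (13,G1,3), (14,G2,4.5), (14,G3,4.5), (18,G1,6.5), (18,G3,6.5), (20,G2,8), (24,G1,9), (25,G3,10), (27,G2,11), (28,G2,12)
Step 2: Sum ranks within each group.
R_1 = 20 (n_1 = 4)
R_2 = 35.5 (n_2 = 4)
R_3 = 22.5 (n_3 = 4)
Step 3: H = 12/(N(N+1)) * sum(R_i^2/n_i) - 3(N+1)
     = 12/(12*13) * (20^2/4 + 35.5^2/4 + 22.5^2/4) - 3*13
     = 0.076923 * 541.625 - 39
     = 2.663462.
Step 4: Ties present; correction factor C = 1 - 18/(12^3 - 12) = 0.989510. Corrected H = 2.663462 / 0.989510 = 2.691696.
Step 5: Under H0, H ~ chi^2(2); p-value = 0.260319.
Step 6: alpha = 0.05. fail to reject H0.

H = 2.6917, df = 2, p = 0.260319, fail to reject H0.


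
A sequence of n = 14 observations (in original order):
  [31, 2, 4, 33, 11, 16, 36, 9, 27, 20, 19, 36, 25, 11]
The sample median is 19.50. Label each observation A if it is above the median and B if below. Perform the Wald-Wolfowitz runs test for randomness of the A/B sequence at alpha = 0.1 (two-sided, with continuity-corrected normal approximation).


Step 1: Compute median = 19.50; label A = above, B = below.
Labels in order: ABBABBABAABAAB  (n_A = 7, n_B = 7)
Step 2: Count runs R = 10.
Step 3: Under H0 (random ordering), E[R] = 2*n_A*n_B/(n_A+n_B) + 1 = 2*7*7/14 + 1 = 8.0000.
        Var[R] = 2*n_A*n_B*(2*n_A*n_B - n_A - n_B) / ((n_A+n_B)^2 * (n_A+n_B-1)) = 8232/2548 = 3.2308.
        SD[R] = 1.7974.
Step 4: Continuity-corrected z = (R - 0.5 - E[R]) / SD[R] = (10 - 0.5 - 8.0000) / 1.7974 = 0.8345.
Step 5: Two-sided p-value via normal approximation = 2*(1 - Phi(|z|)) = 0.403986.
Step 6: alpha = 0.1. fail to reject H0.

R = 10, z = 0.8345, p = 0.403986, fail to reject H0.


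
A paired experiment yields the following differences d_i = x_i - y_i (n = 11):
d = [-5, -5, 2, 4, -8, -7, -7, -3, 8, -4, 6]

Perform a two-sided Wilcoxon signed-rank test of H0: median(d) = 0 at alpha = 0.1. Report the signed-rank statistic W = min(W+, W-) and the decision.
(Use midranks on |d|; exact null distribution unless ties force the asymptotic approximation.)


Step 1: Drop any zero differences (none here) and take |d_i|.
|d| = [5, 5, 2, 4, 8, 7, 7, 3, 8, 4, 6]
Step 2: Midrank |d_i| (ties get averaged ranks).
ranks: |5|->5.5, |5|->5.5, |2|->1, |4|->3.5, |8|->10.5, |7|->8.5, |7|->8.5, |3|->2, |8|->10.5, |4|->3.5, |6|->7
Step 3: Attach original signs; sum ranks with positive sign and with negative sign.
W+ = 1 + 3.5 + 10.5 + 7 = 22
W- = 5.5 + 5.5 + 10.5 + 8.5 + 8.5 + 2 + 3.5 = 44
(Check: W+ + W- = 66 should equal n(n+1)/2 = 66.)
Step 4: Test statistic W = min(W+, W-) = 22.
Step 5: Ties in |d|, so use the tie-corrected normal approximation.
        E[W] = n(n+1)/4 = 11*12/4 = 33.
        Tie groups: |d|=4 (t=2), |d|=5 (t=2), |d|=7 (t=2), |d|=8 (t=2); sum(t^3 - t) = 24.
        Var[W] = n(n+1)(2n+1)/24 - sum(t^3-t)/48 = 3036/24 - 24/48 = 126.
        z = (W - E[W]) / sqrt(Var[W]) = (22 - 33) / 11.2250 = -0.9800.
        Two-sided p = 2*Phi(z) = 0.327107.
Step 6: alpha = 0.1. fail to reject H0.

W+ = 22, W- = 44, W = min = 22, p = 0.327107, fail to reject H0.


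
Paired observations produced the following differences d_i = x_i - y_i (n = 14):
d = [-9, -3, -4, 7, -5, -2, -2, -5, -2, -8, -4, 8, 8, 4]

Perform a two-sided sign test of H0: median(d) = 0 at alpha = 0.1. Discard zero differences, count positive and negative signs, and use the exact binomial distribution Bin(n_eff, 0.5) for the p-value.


Step 1: Discard zero differences. Original n = 14; n_eff = number of nonzero differences = 14.
Nonzero differences (with sign): -9, -3, -4, +7, -5, -2, -2, -5, -2, -8, -4, +8, +8, +4
Step 2: Count signs: positive = 4, negative = 10.
Step 3: Under H0: P(positive) = 0.5, so the number of positives S ~ Bin(14, 0.5).
Step 4: Two-sided exact p-value = sum of Bin(14,0.5) probabilities at or below the observed probability = 0.179565.
Step 5: alpha = 0.1. fail to reject H0.

n_eff = 14, pos = 4, neg = 10, p = 0.179565, fail to reject H0.


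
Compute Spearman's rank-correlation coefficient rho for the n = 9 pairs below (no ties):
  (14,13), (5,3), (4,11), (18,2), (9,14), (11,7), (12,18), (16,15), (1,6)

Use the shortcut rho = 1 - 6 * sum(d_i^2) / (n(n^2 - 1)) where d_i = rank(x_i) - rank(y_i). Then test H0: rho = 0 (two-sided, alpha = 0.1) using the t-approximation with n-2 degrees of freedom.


Step 1: Rank x and y separately (midranks; no ties here).
rank(x): 14->7, 5->3, 4->2, 18->9, 9->4, 11->5, 12->6, 16->8, 1->1
rank(y): 13->6, 3->2, 11->5, 2->1, 14->7, 7->4, 18->9, 15->8, 6->3
Step 2: d_i = R_x(i) - R_y(i); compute d_i^2.
  (7-6)^2=1, (3-2)^2=1, (2-5)^2=9, (9-1)^2=64, (4-7)^2=9, (5-4)^2=1, (6-9)^2=9, (8-8)^2=0, (1-3)^2=4
sum(d^2) = 98.
Step 3: rho = 1 - 6*98 / (9*(9^2 - 1)) = 1 - 588/720 = 0.183333.
Step 4: Under H0, t = rho * sqrt((n-2)/(1-rho^2)) = 0.4934 ~ t(7).
Step 5: Two-sided p-value from the t-distribution with 7 df = 0.636820.
Step 6: alpha = 0.1. fail to reject H0.

rho = 0.1833, p = 0.636820, fail to reject H0 at alpha = 0.1.


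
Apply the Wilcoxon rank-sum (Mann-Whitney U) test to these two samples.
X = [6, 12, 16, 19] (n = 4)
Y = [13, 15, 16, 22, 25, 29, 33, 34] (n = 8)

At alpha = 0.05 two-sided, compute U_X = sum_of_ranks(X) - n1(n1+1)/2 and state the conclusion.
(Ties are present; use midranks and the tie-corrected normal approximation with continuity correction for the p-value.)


Step 1: Combine and sort all 12 observations; assign midranks.
sorted (value, group): (6,X), (12,X), (13,Y), (15,Y), (16,X), (16,Y), (19,X), (22,Y), (25,Y), (29,Y), (33,Y), (34,Y)
ranks: 6->1, 12->2, 13->3, 15->4, 16->5.5, 16->5.5, 19->7, 22->8, 25->9, 29->10, 33->11, 34->12
Step 2: Rank sum for X: R1 = 1 + 2 + 5.5 + 7 = 15.5.
Step 3: U_X = R1 - n1(n1+1)/2 = 15.5 - 4*5/2 = 15.5 - 10 = 5.5.
       U_Y = n1*n2 - U_X = 32 - 5.5 = 26.5.
Step 4: Ties are present, so use the tie-corrected normal approximation (with continuity correction) for the p-value.
Step 5: p-value = 0.088869; compare to alpha = 0.05. fail to reject H0.

U_X = 5.5, p = 0.088869, fail to reject H0 at alpha = 0.05.


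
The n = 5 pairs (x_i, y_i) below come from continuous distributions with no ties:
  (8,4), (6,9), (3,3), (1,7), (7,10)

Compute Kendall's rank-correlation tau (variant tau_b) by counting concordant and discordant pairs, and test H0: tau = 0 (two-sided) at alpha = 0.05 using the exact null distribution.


Step 1: Enumerate the 10 unordered pairs (i,j) with i<j and classify each by sign(x_j-x_i) * sign(y_j-y_i).
  (1,2):dx=-2,dy=+5->D; (1,3):dx=-5,dy=-1->C; (1,4):dx=-7,dy=+3->D; (1,5):dx=-1,dy=+6->D
  (2,3):dx=-3,dy=-6->C; (2,4):dx=-5,dy=-2->C; (2,5):dx=+1,dy=+1->C; (3,4):dx=-2,dy=+4->D
  (3,5):dx=+4,dy=+7->C; (4,5):dx=+6,dy=+3->C
Step 2: C = 6, D = 4, total pairs = 10.
Step 3: tau = (C - D)/(n(n-1)/2) = (6 - 4)/10 = 0.200000.
Step 4: Exact two-sided p-value (enumerate n! = 120 permutations of y under H0): p = 0.816667.
Step 5: alpha = 0.05. fail to reject H0.

tau_b = 0.2000 (C=6, D=4), p = 0.816667, fail to reject H0.


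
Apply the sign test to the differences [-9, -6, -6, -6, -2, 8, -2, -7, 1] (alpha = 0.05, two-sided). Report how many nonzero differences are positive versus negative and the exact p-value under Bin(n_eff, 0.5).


Step 1: Discard zero differences. Original n = 9; n_eff = number of nonzero differences = 9.
Nonzero differences (with sign): -9, -6, -6, -6, -2, +8, -2, -7, +1
Step 2: Count signs: positive = 2, negative = 7.
Step 3: Under H0: P(positive) = 0.5, so the number of positives S ~ Bin(9, 0.5).
Step 4: Two-sided exact p-value = sum of Bin(9,0.5) probabilities at or below the observed probability = 0.179688.
Step 5: alpha = 0.05. fail to reject H0.

n_eff = 9, pos = 2, neg = 7, p = 0.179688, fail to reject H0.


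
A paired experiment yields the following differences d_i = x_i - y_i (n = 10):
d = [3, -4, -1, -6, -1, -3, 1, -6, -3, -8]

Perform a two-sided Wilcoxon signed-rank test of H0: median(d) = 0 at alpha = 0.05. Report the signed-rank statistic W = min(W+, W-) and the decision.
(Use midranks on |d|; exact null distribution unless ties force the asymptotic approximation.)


Step 1: Drop any zero differences (none here) and take |d_i|.
|d| = [3, 4, 1, 6, 1, 3, 1, 6, 3, 8]
Step 2: Midrank |d_i| (ties get averaged ranks).
ranks: |3|->5, |4|->7, |1|->2, |6|->8.5, |1|->2, |3|->5, |1|->2, |6|->8.5, |3|->5, |8|->10
Step 3: Attach original signs; sum ranks with positive sign and with negative sign.
W+ = 5 + 2 = 7
W- = 7 + 2 + 8.5 + 2 + 5 + 8.5 + 5 + 10 = 48
(Check: W+ + W- = 55 should equal n(n+1)/2 = 55.)
Step 4: Test statistic W = min(W+, W-) = 7.
Step 5: Ties in |d|, so use the tie-corrected normal approximation.
        E[W] = n(n+1)/4 = 10*11/4 = 27.5.
        Tie groups: |d|=1 (t=3), |d|=3 (t=3), |d|=6 (t=2); sum(t^3 - t) = 54.
        Var[W] = n(n+1)(2n+1)/24 - sum(t^3-t)/48 = 2310/24 - 54/48 = 95.125.
        z = (W - E[W]) / sqrt(Var[W]) = (7 - 27.5) / 9.7532 = -2.1019.
        Two-sided p = 2*Phi(z) = 0.035564.
Step 6: alpha = 0.05. reject H0.

W+ = 7, W- = 48, W = min = 7, p = 0.035564, reject H0.


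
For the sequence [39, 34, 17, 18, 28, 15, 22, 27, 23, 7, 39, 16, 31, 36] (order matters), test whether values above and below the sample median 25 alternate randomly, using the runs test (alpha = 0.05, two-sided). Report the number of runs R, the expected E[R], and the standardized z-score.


Step 1: Compute median = 25; label A = above, B = below.
Labels in order: AABBABBABBABAA  (n_A = 7, n_B = 7)
Step 2: Count runs R = 9.
Step 3: Under H0 (random ordering), E[R] = 2*n_A*n_B/(n_A+n_B) + 1 = 2*7*7/14 + 1 = 8.0000.
        Var[R] = 2*n_A*n_B*(2*n_A*n_B - n_A - n_B) / ((n_A+n_B)^2 * (n_A+n_B-1)) = 8232/2548 = 3.2308.
        SD[R] = 1.7974.
Step 4: Continuity-corrected z = (R - 0.5 - E[R]) / SD[R] = (9 - 0.5 - 8.0000) / 1.7974 = 0.2782.
Step 5: Two-sided p-value via normal approximation = 2*(1 - Phi(|z|)) = 0.780879.
Step 6: alpha = 0.05. fail to reject H0.

R = 9, z = 0.2782, p = 0.780879, fail to reject H0.


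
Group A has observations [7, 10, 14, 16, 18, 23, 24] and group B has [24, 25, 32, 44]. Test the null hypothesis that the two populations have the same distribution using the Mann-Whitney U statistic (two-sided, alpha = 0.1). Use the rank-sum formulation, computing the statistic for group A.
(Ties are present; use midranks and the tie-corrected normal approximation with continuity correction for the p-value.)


Step 1: Combine and sort all 11 observations; assign midranks.
sorted (value, group): (7,X), (10,X), (14,X), (16,X), (18,X), (23,X), (24,X), (24,Y), (25,Y), (32,Y), (44,Y)
ranks: 7->1, 10->2, 14->3, 16->4, 18->5, 23->6, 24->7.5, 24->7.5, 25->9, 32->10, 44->11
Step 2: Rank sum for X: R1 = 1 + 2 + 3 + 4 + 5 + 6 + 7.5 = 28.5.
Step 3: U_X = R1 - n1(n1+1)/2 = 28.5 - 7*8/2 = 28.5 - 28 = 0.5.
       U_Y = n1*n2 - U_X = 28 - 0.5 = 27.5.
Step 4: Ties are present, so use the tie-corrected normal approximation (with continuity correction) for the p-value.
Step 5: p-value = 0.013802; compare to alpha = 0.1. reject H0.

U_X = 0.5, p = 0.013802, reject H0 at alpha = 0.1.


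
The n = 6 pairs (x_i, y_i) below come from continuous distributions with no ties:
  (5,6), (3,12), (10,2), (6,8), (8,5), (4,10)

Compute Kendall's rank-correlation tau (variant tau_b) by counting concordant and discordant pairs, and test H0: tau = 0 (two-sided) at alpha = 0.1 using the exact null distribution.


Step 1: Enumerate the 15 unordered pairs (i,j) with i<j and classify each by sign(x_j-x_i) * sign(y_j-y_i).
  (1,2):dx=-2,dy=+6->D; (1,3):dx=+5,dy=-4->D; (1,4):dx=+1,dy=+2->C; (1,5):dx=+3,dy=-1->D
  (1,6):dx=-1,dy=+4->D; (2,3):dx=+7,dy=-10->D; (2,4):dx=+3,dy=-4->D; (2,5):dx=+5,dy=-7->D
  (2,6):dx=+1,dy=-2->D; (3,4):dx=-4,dy=+6->D; (3,5):dx=-2,dy=+3->D; (3,6):dx=-6,dy=+8->D
  (4,5):dx=+2,dy=-3->D; (4,6):dx=-2,dy=+2->D; (5,6):dx=-4,dy=+5->D
Step 2: C = 1, D = 14, total pairs = 15.
Step 3: tau = (C - D)/(n(n-1)/2) = (1 - 14)/15 = -0.866667.
Step 4: Exact two-sided p-value (enumerate n! = 720 permutations of y under H0): p = 0.016667.
Step 5: alpha = 0.1. reject H0.

tau_b = -0.8667 (C=1, D=14), p = 0.016667, reject H0.


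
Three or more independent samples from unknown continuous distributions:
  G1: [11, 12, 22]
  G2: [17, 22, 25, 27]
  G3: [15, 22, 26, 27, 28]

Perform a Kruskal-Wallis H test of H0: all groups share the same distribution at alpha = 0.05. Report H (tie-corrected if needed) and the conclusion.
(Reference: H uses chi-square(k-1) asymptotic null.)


Step 1: Combine all N = 12 observations and assign midranks.
sorted (value, group, rank): (11,G1,1), (12,G1,2), (15,G3,3), (17,G2,4), (22,G1,6), (22,G2,6), (22,G3,6), (25,G2,8), (26,G3,9), (27,G2,10.5), (27,G3,10.5), (28,G3,12)
Step 2: Sum ranks within each group.
R_1 = 9 (n_1 = 3)
R_2 = 28.5 (n_2 = 4)
R_3 = 40.5 (n_3 = 5)
Step 3: H = 12/(N(N+1)) * sum(R_i^2/n_i) - 3(N+1)
     = 12/(12*13) * (9^2/3 + 28.5^2/4 + 40.5^2/5) - 3*13
     = 0.076923 * 558.112 - 39
     = 3.931731.
Step 4: Ties present; correction factor C = 1 - 30/(12^3 - 12) = 0.982517. Corrected H = 3.931731 / 0.982517 = 4.001690.
Step 5: Under H0, H ~ chi^2(2); p-value = 0.135221.
Step 6: alpha = 0.05. fail to reject H0.

H = 4.0017, df = 2, p = 0.135221, fail to reject H0.


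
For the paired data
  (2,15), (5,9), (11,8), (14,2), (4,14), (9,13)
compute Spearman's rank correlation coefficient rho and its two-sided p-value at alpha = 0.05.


Step 1: Rank x and y separately (midranks; no ties here).
rank(x): 2->1, 5->3, 11->5, 14->6, 4->2, 9->4
rank(y): 15->6, 9->3, 8->2, 2->1, 14->5, 13->4
Step 2: d_i = R_x(i) - R_y(i); compute d_i^2.
  (1-6)^2=25, (3-3)^2=0, (5-2)^2=9, (6-1)^2=25, (2-5)^2=9, (4-4)^2=0
sum(d^2) = 68.
Step 3: rho = 1 - 6*68 / (6*(6^2 - 1)) = 1 - 408/210 = -0.942857.
Step 4: Under H0, t = rho * sqrt((n-2)/(1-rho^2)) = -5.6595 ~ t(4).
Step 5: Two-sided p-value from the t-distribution with 4 df = 0.004805.
Step 6: alpha = 0.05. reject H0.

rho = -0.9429, p = 0.004805, reject H0 at alpha = 0.05.


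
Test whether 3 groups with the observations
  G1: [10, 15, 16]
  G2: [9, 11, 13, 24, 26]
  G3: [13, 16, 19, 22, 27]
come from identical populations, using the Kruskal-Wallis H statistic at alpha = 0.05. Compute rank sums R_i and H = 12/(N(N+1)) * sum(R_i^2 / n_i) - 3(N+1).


Step 1: Combine all N = 13 observations and assign midranks.
sorted (value, group, rank): (9,G2,1), (10,G1,2), (11,G2,3), (13,G2,4.5), (13,G3,4.5), (15,G1,6), (16,G1,7.5), (16,G3,7.5), (19,G3,9), (22,G3,10), (24,G2,11), (26,G2,12), (27,G3,13)
Step 2: Sum ranks within each group.
R_1 = 15.5 (n_1 = 3)
R_2 = 31.5 (n_2 = 5)
R_3 = 44 (n_3 = 5)
Step 3: H = 12/(N(N+1)) * sum(R_i^2/n_i) - 3(N+1)
     = 12/(13*14) * (15.5^2/3 + 31.5^2/5 + 44^2/5) - 3*14
     = 0.065934 * 665.733 - 42
     = 1.894505.
Step 4: Ties present; correction factor C = 1 - 12/(13^3 - 13) = 0.994505. Corrected H = 1.894505 / 0.994505 = 1.904972.
Step 5: Under H0, H ~ chi^2(2); p-value = 0.385781.
Step 6: alpha = 0.05. fail to reject H0.

H = 1.9050, df = 2, p = 0.385781, fail to reject H0.


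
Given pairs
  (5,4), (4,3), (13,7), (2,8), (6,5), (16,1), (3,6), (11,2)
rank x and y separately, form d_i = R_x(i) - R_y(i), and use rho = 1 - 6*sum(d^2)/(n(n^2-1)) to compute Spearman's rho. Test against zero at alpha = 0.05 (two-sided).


Step 1: Rank x and y separately (midranks; no ties here).
rank(x): 5->4, 4->3, 13->7, 2->1, 6->5, 16->8, 3->2, 11->6
rank(y): 4->4, 3->3, 7->7, 8->8, 5->5, 1->1, 6->6, 2->2
Step 2: d_i = R_x(i) - R_y(i); compute d_i^2.
  (4-4)^2=0, (3-3)^2=0, (7-7)^2=0, (1-8)^2=49, (5-5)^2=0, (8-1)^2=49, (2-6)^2=16, (6-2)^2=16
sum(d^2) = 130.
Step 3: rho = 1 - 6*130 / (8*(8^2 - 1)) = 1 - 780/504 = -0.547619.
Step 4: Under H0, t = rho * sqrt((n-2)/(1-rho^2)) = -1.6031 ~ t(6).
Step 5: Two-sided p-value from the t-distribution with 6 df = 0.160026.
Step 6: alpha = 0.05. fail to reject H0.

rho = -0.5476, p = 0.160026, fail to reject H0 at alpha = 0.05.


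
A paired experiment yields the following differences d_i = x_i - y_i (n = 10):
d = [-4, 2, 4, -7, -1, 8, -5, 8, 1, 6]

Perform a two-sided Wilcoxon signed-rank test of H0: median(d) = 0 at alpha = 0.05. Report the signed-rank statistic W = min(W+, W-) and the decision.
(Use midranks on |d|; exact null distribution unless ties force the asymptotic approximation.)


Step 1: Drop any zero differences (none here) and take |d_i|.
|d| = [4, 2, 4, 7, 1, 8, 5, 8, 1, 6]
Step 2: Midrank |d_i| (ties get averaged ranks).
ranks: |4|->4.5, |2|->3, |4|->4.5, |7|->8, |1|->1.5, |8|->9.5, |5|->6, |8|->9.5, |1|->1.5, |6|->7
Step 3: Attach original signs; sum ranks with positive sign and with negative sign.
W+ = 3 + 4.5 + 9.5 + 9.5 + 1.5 + 7 = 35
W- = 4.5 + 8 + 1.5 + 6 = 20
(Check: W+ + W- = 55 should equal n(n+1)/2 = 55.)
Step 4: Test statistic W = min(W+, W-) = 20.
Step 5: Ties in |d|, so use the tie-corrected normal approximation.
        E[W] = n(n+1)/4 = 10*11/4 = 27.5.
        Tie groups: |d|=1 (t=2), |d|=4 (t=2), |d|=8 (t=2); sum(t^3 - t) = 18.
        Var[W] = n(n+1)(2n+1)/24 - sum(t^3-t)/48 = 2310/24 - 18/48 = 95.875.
        z = (W - E[W]) / sqrt(Var[W]) = (20 - 27.5) / 9.7916 = -0.7660.
        Two-sided p = 2*Phi(z) = 0.443697.
Step 6: alpha = 0.05. fail to reject H0.

W+ = 35, W- = 20, W = min = 20, p = 0.443697, fail to reject H0.


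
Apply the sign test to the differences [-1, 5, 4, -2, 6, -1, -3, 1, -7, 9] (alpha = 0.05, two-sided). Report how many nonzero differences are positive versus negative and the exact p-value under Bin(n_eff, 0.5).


Step 1: Discard zero differences. Original n = 10; n_eff = number of nonzero differences = 10.
Nonzero differences (with sign): -1, +5, +4, -2, +6, -1, -3, +1, -7, +9
Step 2: Count signs: positive = 5, negative = 5.
Step 3: Under H0: P(positive) = 0.5, so the number of positives S ~ Bin(10, 0.5).
Step 4: Two-sided exact p-value = sum of Bin(10,0.5) probabilities at or below the observed probability = 1.000000.
Step 5: alpha = 0.05. fail to reject H0.

n_eff = 10, pos = 5, neg = 5, p = 1.000000, fail to reject H0.


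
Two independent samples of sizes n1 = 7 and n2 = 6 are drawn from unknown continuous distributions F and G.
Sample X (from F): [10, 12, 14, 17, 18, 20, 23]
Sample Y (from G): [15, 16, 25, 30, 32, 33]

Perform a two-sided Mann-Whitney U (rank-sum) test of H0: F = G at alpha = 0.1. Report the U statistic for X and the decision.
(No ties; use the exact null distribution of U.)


Step 1: Combine and sort all 13 observations; assign midranks.
sorted (value, group): (10,X), (12,X), (14,X), (15,Y), (16,Y), (17,X), (18,X), (20,X), (23,X), (25,Y), (30,Y), (32,Y), (33,Y)
ranks: 10->1, 12->2, 14->3, 15->4, 16->5, 17->6, 18->7, 20->8, 23->9, 25->10, 30->11, 32->12, 33->13
Step 2: Rank sum for X: R1 = 1 + 2 + 3 + 6 + 7 + 8 + 9 = 36.
Step 3: U_X = R1 - n1(n1+1)/2 = 36 - 7*8/2 = 36 - 28 = 8.
       U_Y = n1*n2 - U_X = 42 - 8 = 34.
Step 4: No ties, so the exact null distribution of U (based on enumerating the C(13,7) = 1716 equally likely rank assignments) gives the two-sided p-value.
Step 5: p-value = 0.073427; compare to alpha = 0.1. reject H0.

U_X = 8, p = 0.073427, reject H0 at alpha = 0.1.


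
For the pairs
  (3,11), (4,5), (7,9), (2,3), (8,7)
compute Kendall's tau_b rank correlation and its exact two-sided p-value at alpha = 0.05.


Step 1: Enumerate the 10 unordered pairs (i,j) with i<j and classify each by sign(x_j-x_i) * sign(y_j-y_i).
  (1,2):dx=+1,dy=-6->D; (1,3):dx=+4,dy=-2->D; (1,4):dx=-1,dy=-8->C; (1,5):dx=+5,dy=-4->D
  (2,3):dx=+3,dy=+4->C; (2,4):dx=-2,dy=-2->C; (2,5):dx=+4,dy=+2->C; (3,4):dx=-5,dy=-6->C
  (3,5):dx=+1,dy=-2->D; (4,5):dx=+6,dy=+4->C
Step 2: C = 6, D = 4, total pairs = 10.
Step 3: tau = (C - D)/(n(n-1)/2) = (6 - 4)/10 = 0.200000.
Step 4: Exact two-sided p-value (enumerate n! = 120 permutations of y under H0): p = 0.816667.
Step 5: alpha = 0.05. fail to reject H0.

tau_b = 0.2000 (C=6, D=4), p = 0.816667, fail to reject H0.


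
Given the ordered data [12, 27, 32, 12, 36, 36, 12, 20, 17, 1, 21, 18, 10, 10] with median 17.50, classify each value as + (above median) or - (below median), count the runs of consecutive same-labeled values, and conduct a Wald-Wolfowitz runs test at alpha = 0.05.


Step 1: Compute median = 17.50; label A = above, B = below.
Labels in order: BAABAABABBAABB  (n_A = 7, n_B = 7)
Step 2: Count runs R = 9.
Step 3: Under H0 (random ordering), E[R] = 2*n_A*n_B/(n_A+n_B) + 1 = 2*7*7/14 + 1 = 8.0000.
        Var[R] = 2*n_A*n_B*(2*n_A*n_B - n_A - n_B) / ((n_A+n_B)^2 * (n_A+n_B-1)) = 8232/2548 = 3.2308.
        SD[R] = 1.7974.
Step 4: Continuity-corrected z = (R - 0.5 - E[R]) / SD[R] = (9 - 0.5 - 8.0000) / 1.7974 = 0.2782.
Step 5: Two-sided p-value via normal approximation = 2*(1 - Phi(|z|)) = 0.780879.
Step 6: alpha = 0.05. fail to reject H0.

R = 9, z = 0.2782, p = 0.780879, fail to reject H0.


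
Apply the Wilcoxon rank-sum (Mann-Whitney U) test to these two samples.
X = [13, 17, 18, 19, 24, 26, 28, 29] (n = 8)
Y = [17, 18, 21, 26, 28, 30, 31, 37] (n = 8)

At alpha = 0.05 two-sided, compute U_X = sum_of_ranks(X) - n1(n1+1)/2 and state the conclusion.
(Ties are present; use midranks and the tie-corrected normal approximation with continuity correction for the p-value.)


Step 1: Combine and sort all 16 observations; assign midranks.
sorted (value, group): (13,X), (17,X), (17,Y), (18,X), (18,Y), (19,X), (21,Y), (24,X), (26,X), (26,Y), (28,X), (28,Y), (29,X), (30,Y), (31,Y), (37,Y)
ranks: 13->1, 17->2.5, 17->2.5, 18->4.5, 18->4.5, 19->6, 21->7, 24->8, 26->9.5, 26->9.5, 28->11.5, 28->11.5, 29->13, 30->14, 31->15, 37->16
Step 2: Rank sum for X: R1 = 1 + 2.5 + 4.5 + 6 + 8 + 9.5 + 11.5 + 13 = 56.
Step 3: U_X = R1 - n1(n1+1)/2 = 56 - 8*9/2 = 56 - 36 = 20.
       U_Y = n1*n2 - U_X = 64 - 20 = 44.
Step 4: Ties are present, so use the tie-corrected normal approximation (with continuity correction) for the p-value.
Step 5: p-value = 0.225777; compare to alpha = 0.05. fail to reject H0.

U_X = 20, p = 0.225777, fail to reject H0 at alpha = 0.05.


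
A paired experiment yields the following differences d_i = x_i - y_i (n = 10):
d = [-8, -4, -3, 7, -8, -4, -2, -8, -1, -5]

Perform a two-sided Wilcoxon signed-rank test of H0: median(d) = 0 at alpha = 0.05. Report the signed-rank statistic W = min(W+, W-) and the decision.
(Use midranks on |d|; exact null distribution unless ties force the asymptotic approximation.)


Step 1: Drop any zero differences (none here) and take |d_i|.
|d| = [8, 4, 3, 7, 8, 4, 2, 8, 1, 5]
Step 2: Midrank |d_i| (ties get averaged ranks).
ranks: |8|->9, |4|->4.5, |3|->3, |7|->7, |8|->9, |4|->4.5, |2|->2, |8|->9, |1|->1, |5|->6
Step 3: Attach original signs; sum ranks with positive sign and with negative sign.
W+ = 7 = 7
W- = 9 + 4.5 + 3 + 9 + 4.5 + 2 + 9 + 1 + 6 = 48
(Check: W+ + W- = 55 should equal n(n+1)/2 = 55.)
Step 4: Test statistic W = min(W+, W-) = 7.
Step 5: Ties in |d|, so use the tie-corrected normal approximation.
        E[W] = n(n+1)/4 = 10*11/4 = 27.5.
        Tie groups: |d|=4 (t=2), |d|=8 (t=3); sum(t^3 - t) = 30.
        Var[W] = n(n+1)(2n+1)/24 - sum(t^3-t)/48 = 2310/24 - 30/48 = 95.625.
        z = (W - E[W]) / sqrt(Var[W]) = (7 - 27.5) / 9.7788 = -2.0964.
        Two-sided p = 2*Phi(z) = 0.036049.
Step 6: alpha = 0.05. reject H0.

W+ = 7, W- = 48, W = min = 7, p = 0.036049, reject H0.


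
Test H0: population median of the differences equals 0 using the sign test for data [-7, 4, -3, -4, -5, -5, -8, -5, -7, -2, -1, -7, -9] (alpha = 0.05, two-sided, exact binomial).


Step 1: Discard zero differences. Original n = 13; n_eff = number of nonzero differences = 13.
Nonzero differences (with sign): -7, +4, -3, -4, -5, -5, -8, -5, -7, -2, -1, -7, -9
Step 2: Count signs: positive = 1, negative = 12.
Step 3: Under H0: P(positive) = 0.5, so the number of positives S ~ Bin(13, 0.5).
Step 4: Two-sided exact p-value = sum of Bin(13,0.5) probabilities at or below the observed probability = 0.003418.
Step 5: alpha = 0.05. reject H0.

n_eff = 13, pos = 1, neg = 12, p = 0.003418, reject H0.
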